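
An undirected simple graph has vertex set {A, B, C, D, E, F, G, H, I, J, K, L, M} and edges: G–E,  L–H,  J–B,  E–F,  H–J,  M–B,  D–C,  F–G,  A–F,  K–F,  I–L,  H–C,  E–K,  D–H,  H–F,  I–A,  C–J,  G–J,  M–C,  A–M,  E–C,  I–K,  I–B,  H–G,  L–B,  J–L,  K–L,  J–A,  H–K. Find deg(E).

Neighbors of E: C, F, G, K.

4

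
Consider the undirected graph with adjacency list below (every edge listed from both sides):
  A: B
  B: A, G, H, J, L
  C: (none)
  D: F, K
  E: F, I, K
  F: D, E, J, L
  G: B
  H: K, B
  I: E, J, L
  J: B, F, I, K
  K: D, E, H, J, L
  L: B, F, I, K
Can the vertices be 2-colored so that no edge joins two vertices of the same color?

Yes

Color {B, C, F, I, K} black and {A, D, E, G, H, J, L} white. No edge joins two same-colored vertices, so the graph is bipartite.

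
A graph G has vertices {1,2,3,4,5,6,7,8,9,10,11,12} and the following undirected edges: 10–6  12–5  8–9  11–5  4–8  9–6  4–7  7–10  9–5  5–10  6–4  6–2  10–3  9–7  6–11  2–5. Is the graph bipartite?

Color {1, 3, 5, 6, 7, 8} black and {2, 4, 9, 10, 11, 12} white. No edge joins two same-colored vertices, so the graph is bipartite.

Yes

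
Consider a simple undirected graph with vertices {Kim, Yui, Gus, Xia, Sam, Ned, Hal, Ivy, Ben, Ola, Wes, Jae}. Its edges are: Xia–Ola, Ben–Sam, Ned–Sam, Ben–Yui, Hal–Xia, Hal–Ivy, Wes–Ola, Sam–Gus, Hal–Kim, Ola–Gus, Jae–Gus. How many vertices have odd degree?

10

Degrees: Kim:1, Yui:1, Gus:3, Xia:2, Sam:3, Ned:1, Hal:3, Ivy:1, Ben:2, Ola:3, Wes:1, Jae:1
Odd-degree vertices: Kim, Yui, Gus, Sam, Ned, Hal, Ivy, Ola, Wes, Jae.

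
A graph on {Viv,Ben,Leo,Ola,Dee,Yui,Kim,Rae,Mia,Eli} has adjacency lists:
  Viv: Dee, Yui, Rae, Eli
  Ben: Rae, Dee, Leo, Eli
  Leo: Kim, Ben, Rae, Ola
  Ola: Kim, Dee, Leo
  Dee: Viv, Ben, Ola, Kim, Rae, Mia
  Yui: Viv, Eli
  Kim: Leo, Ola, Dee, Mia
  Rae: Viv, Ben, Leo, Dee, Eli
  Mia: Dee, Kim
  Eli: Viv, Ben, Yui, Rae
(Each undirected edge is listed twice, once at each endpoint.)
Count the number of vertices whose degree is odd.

Degrees: Viv:4, Ben:4, Leo:4, Ola:3, Dee:6, Yui:2, Kim:4, Rae:5, Mia:2, Eli:4
Odd-degree vertices: Ola, Rae.

2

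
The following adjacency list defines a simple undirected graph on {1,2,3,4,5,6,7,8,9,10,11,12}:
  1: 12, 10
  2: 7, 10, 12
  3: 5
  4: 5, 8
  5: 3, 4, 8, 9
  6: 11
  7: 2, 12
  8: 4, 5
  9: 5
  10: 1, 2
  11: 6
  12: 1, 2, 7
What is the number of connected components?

Component: {6, 11}
Component: {1, 2, 7, 10, 12}
Component: {3, 4, 5, 8, 9}

3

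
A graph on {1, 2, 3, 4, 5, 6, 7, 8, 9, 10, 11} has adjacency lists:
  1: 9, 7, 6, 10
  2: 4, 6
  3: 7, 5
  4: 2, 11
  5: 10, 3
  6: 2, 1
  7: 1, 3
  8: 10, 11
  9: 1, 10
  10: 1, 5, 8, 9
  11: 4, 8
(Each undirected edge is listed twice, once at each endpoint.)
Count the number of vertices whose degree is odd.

0

Degrees: 1:4, 2:2, 3:2, 4:2, 5:2, 6:2, 7:2, 8:2, 9:2, 10:4, 11:2
Odd-degree vertices: none.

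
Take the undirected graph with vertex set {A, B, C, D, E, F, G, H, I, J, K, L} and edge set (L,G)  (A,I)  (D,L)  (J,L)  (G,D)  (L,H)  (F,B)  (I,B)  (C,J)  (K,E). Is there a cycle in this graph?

The graph has 12 vertices, 10 edges, and 3 connected components.
Since 10 > 12 - 3, a cycle must exist; for instance L-G-D-L.

Yes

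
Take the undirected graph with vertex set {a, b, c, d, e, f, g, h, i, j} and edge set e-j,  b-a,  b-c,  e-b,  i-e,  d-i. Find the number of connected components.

Component: {f}
Component: {g}
Component: {h}
Component: {a, b, c, d, e, i, j}

4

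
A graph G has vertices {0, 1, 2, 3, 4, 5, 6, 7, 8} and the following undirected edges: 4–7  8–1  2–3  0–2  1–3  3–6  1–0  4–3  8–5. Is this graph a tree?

The graph has 9 vertices and 9 edges.
A tree on 9 vertices has exactly 8 edges; this graph has 9, so it contains a cycle and is not a tree.

No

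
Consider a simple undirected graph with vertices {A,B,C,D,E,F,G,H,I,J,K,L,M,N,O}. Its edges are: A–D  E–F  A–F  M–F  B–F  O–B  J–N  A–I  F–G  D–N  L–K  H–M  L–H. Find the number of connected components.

Component: {C}
Component: {A, B, D, E, F, G, H, I, J, K, L, M, N, O}

2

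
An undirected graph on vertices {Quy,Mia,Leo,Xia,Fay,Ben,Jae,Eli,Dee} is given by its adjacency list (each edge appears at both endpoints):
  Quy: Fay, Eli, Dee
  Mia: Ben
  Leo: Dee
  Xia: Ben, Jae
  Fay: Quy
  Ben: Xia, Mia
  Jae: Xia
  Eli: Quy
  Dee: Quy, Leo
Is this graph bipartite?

Partition the vertices as {Fay, Ben, Jae, Eli, Dee} vs {Quy, Mia, Leo, Xia}. Each listed edge has one endpoint in each part, so the graph is bipartite.

Yes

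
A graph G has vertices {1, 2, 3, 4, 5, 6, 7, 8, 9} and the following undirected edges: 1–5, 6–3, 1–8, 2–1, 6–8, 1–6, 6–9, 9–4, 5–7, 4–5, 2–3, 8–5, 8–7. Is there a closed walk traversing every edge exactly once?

Degrees: 1:4, 2:2, 3:2, 4:2, 5:4, 6:4, 7:2, 8:4, 9:2
Every vertex has even degree and the edges form a single connected piece, so an Eulerian circuit exists.

Yes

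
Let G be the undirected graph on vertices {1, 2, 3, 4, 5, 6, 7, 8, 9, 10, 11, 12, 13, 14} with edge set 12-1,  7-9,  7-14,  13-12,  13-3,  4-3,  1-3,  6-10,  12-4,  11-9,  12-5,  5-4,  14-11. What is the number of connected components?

5

Component: {2}
Component: {8}
Component: {6, 10}
Component: {7, 9, 11, 14}
Component: {1, 3, 4, 5, 12, 13}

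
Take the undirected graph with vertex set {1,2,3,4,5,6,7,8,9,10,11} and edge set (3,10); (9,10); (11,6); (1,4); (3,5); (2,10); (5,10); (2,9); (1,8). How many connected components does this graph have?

4

Component: {7}
Component: {6, 11}
Component: {1, 4, 8}
Component: {2, 3, 5, 9, 10}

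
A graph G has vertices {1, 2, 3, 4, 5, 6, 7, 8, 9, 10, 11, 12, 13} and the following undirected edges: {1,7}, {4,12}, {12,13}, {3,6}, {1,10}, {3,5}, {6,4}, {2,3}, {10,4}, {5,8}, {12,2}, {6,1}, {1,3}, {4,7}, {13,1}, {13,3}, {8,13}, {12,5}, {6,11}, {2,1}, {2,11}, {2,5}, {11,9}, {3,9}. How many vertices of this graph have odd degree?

Degrees: 1:6, 2:5, 3:6, 4:4, 5:4, 6:4, 7:2, 8:2, 9:2, 10:2, 11:3, 12:4, 13:4
Odd-degree vertices: 2, 11.

2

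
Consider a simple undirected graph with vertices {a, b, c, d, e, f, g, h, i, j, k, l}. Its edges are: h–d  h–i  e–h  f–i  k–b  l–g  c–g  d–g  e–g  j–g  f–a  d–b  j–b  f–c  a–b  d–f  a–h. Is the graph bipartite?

A valid 2-coloring puts {b, f, g, h} on one side and {a, c, d, e, i, j, k, l} on the other; every edge crosses between the two sides.

Yes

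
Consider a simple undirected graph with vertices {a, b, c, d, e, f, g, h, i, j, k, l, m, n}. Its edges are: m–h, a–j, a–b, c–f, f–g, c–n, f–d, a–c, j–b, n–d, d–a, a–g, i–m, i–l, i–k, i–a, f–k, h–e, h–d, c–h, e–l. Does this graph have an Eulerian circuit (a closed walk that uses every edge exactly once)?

Degrees: a:6, b:2, c:4, d:4, e:2, f:4, g:2, h:4, i:4, j:2, k:2, l:2, m:2, n:2
All degrees are even and the non-isolated vertices are connected — an Eulerian circuit exists.

Yes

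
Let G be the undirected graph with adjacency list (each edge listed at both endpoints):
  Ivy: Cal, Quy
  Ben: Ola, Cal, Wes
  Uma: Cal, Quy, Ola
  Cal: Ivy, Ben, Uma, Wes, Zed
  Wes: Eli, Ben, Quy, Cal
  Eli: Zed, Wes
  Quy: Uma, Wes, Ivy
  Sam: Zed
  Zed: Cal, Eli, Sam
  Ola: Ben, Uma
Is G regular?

No

Degrees: Ivy:2, Ben:3, Uma:3, Cal:5, Wes:4, Eli:2, Quy:3, Sam:1, Zed:3, Ola:2
Vertex Sam has degree 1 while Cal has degree 5, so the graph is not regular.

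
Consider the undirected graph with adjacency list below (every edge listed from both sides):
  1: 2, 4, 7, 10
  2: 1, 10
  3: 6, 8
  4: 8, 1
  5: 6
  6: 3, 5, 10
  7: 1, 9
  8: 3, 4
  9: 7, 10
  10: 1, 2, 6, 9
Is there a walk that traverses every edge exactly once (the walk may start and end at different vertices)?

Degrees: 1:4, 2:2, 3:2, 4:2, 5:1, 6:3, 7:2, 8:2, 9:2, 10:4
Odd-degree vertices: 5, 6 (2 total).
With 2 odd-degree vertices and all edges in one connected piece, an Eulerian trail exists (from 5 to 6).

Yes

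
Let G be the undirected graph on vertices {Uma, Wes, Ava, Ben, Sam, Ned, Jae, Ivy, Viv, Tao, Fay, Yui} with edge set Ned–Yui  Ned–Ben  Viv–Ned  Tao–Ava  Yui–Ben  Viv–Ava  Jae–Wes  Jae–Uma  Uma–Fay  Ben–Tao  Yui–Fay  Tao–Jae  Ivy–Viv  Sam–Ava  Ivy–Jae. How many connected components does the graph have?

1

Component: {Uma, Wes, Ava, Ben, Sam, Ned, Jae, Ivy, Viv, Tao, Fay, Yui}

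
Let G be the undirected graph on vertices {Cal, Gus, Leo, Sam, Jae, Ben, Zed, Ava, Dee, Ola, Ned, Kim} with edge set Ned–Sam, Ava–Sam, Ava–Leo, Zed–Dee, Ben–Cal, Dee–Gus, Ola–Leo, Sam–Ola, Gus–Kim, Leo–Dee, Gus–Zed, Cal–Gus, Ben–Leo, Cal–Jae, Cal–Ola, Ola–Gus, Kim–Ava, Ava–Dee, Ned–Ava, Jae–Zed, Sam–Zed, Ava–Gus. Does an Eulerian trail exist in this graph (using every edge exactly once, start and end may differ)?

Degrees: Cal:4, Gus:6, Leo:4, Sam:4, Jae:2, Ben:2, Zed:4, Ava:6, Dee:4, Ola:4, Ned:2, Kim:2
Odd-degree vertices: none (0 total).
The non-isolated vertices are connected and exactly 0 have odd degree, so an Eulerian trail exists.

Yes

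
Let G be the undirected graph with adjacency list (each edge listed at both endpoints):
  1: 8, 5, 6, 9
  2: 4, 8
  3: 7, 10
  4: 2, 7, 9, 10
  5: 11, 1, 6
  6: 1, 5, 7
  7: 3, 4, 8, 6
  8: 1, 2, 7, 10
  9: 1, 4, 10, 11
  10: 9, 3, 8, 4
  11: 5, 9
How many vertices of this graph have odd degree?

Degrees: 1:4, 2:2, 3:2, 4:4, 5:3, 6:3, 7:4, 8:4, 9:4, 10:4, 11:2
Odd-degree vertices: 5, 6.

2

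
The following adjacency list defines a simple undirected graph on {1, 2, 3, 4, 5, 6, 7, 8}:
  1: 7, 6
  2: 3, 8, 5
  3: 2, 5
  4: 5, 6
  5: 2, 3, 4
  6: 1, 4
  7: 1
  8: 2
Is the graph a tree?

No

The graph has 8 vertices and 8 edges.
A tree on 8 vertices has exactly 7 edges; this graph has 8, so it contains a cycle and is not a tree.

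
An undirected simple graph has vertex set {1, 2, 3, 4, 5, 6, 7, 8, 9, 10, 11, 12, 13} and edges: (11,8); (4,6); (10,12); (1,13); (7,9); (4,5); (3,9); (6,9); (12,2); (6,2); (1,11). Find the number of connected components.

Component: {1, 8, 11, 13}
Component: {2, 3, 4, 5, 6, 7, 9, 10, 12}

2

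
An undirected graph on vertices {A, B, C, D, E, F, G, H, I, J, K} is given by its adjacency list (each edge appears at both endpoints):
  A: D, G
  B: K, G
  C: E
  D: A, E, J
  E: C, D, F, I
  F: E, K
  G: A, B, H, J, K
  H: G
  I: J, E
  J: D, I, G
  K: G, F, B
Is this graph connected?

Starting from A and exploring outward reaches every vertex (A, D, G, J, E, B, H, K, I, C, F); the graph is connected.

Yes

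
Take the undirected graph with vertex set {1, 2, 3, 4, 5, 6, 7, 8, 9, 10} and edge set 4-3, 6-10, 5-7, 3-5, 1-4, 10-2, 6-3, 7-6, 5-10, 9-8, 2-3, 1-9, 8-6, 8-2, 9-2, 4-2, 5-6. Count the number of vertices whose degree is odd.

Degrees: 1:2, 2:5, 3:4, 4:3, 5:4, 6:5, 7:2, 8:3, 9:3, 10:3
Odd-degree vertices: 2, 4, 6, 8, 9, 10.

6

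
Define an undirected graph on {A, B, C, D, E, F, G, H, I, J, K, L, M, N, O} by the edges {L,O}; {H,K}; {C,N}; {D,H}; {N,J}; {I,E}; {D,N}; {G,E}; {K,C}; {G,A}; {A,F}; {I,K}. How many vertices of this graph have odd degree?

Degrees: A:2, B:0, C:2, D:2, E:2, F:1, G:2, H:2, I:2, J:1, K:3, L:1, M:0, N:3, O:1
Odd-degree vertices: F, J, K, L, N, O.

6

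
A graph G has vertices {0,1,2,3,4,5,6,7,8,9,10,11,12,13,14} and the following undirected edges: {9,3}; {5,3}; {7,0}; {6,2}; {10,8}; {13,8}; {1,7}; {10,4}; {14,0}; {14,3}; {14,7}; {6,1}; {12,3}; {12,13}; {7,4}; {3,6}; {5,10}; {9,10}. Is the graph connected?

No

Component: {11}
Component: {0, 1, 2, 3, 4, 5, 6, 7, 8, 9, 10, 12, 13, 14}
There are 2 separate components, so the graph is not connected.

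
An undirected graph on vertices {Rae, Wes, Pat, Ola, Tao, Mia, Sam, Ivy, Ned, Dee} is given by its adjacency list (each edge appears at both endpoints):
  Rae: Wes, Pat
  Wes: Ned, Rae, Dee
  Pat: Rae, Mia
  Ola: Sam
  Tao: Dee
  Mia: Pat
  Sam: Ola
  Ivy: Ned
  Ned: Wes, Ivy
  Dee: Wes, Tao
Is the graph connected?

No

Component: {Ola, Sam}
Component: {Rae, Wes, Pat, Tao, Mia, Ivy, Ned, Dee}
No edge joins these 2 groups, so the graph is disconnected.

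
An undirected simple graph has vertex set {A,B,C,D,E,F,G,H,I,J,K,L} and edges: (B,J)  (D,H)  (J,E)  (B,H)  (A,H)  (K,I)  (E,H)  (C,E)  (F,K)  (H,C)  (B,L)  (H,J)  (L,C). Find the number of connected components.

Component: {G}
Component: {F, I, K}
Component: {A, B, C, D, E, H, J, L}

3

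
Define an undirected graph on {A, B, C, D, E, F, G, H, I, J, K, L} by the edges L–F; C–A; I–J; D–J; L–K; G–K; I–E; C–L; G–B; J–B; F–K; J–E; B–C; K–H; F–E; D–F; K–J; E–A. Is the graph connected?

A breadth-first search from A visits A, E, C, J, I, F, L, B, D, K, G, H — all 12 vertices — so the graph is connected.

Yes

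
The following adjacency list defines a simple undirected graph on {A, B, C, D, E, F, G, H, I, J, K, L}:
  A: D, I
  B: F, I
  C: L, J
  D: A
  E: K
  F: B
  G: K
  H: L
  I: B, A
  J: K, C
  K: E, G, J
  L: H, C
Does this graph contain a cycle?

|V| = 12, |E| = 10, number of components = 2.
A forest on 12 vertices with 2 components has exactly 10 edges, which matches — so no cycle.

No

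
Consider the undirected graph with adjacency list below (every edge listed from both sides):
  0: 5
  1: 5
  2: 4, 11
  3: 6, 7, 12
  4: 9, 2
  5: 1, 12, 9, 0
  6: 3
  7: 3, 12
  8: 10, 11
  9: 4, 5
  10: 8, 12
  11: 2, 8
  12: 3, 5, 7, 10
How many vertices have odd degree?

4

Degrees: 0:1, 1:1, 2:2, 3:3, 4:2, 5:4, 6:1, 7:2, 8:2, 9:2, 10:2, 11:2, 12:4
Odd-degree vertices: 0, 1, 3, 6.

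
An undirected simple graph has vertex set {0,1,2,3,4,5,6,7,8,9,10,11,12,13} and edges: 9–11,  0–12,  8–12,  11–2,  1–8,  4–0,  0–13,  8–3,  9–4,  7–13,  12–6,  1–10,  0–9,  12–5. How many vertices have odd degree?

8

Degrees: 0:4, 1:2, 2:1, 3:1, 4:2, 5:1, 6:1, 7:1, 8:3, 9:3, 10:1, 11:2, 12:4, 13:2
Odd-degree vertices: 2, 3, 5, 6, 7, 8, 9, 10.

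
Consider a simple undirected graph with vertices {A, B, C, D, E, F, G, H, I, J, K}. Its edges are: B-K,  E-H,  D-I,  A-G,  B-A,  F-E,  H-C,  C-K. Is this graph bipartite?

Yes

A valid 2-coloring puts {B, C, E, G, I, J} on one side and {A, D, F, H, K} on the other; every edge crosses between the two sides.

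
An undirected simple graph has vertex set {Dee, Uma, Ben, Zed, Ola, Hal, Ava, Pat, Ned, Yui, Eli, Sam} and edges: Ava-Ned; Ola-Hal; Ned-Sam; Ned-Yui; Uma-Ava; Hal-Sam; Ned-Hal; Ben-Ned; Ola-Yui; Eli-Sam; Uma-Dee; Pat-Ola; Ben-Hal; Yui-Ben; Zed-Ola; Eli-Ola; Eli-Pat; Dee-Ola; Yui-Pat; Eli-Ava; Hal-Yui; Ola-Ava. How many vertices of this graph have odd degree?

Degrees: Dee:2, Uma:2, Ben:3, Zed:1, Ola:7, Hal:5, Ava:4, Pat:3, Ned:5, Yui:5, Eli:4, Sam:3
Odd-degree vertices: Ben, Zed, Ola, Hal, Pat, Ned, Yui, Sam.

8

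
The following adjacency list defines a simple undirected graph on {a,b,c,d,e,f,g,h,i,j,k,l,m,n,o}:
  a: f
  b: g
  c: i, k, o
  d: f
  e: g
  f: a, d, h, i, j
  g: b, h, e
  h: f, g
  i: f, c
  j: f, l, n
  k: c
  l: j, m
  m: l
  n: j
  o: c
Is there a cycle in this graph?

No

|V| = 15, |E| = 14, number of components = 1.
Since 14 = 15 - 1, the graph is a forest and contains no cycle.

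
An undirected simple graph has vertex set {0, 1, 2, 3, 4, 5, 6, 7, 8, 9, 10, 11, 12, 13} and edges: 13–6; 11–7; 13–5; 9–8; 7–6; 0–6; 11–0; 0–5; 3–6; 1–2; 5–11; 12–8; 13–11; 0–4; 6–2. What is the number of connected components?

3

Component: {10}
Component: {8, 9, 12}
Component: {0, 1, 2, 3, 4, 5, 6, 7, 11, 13}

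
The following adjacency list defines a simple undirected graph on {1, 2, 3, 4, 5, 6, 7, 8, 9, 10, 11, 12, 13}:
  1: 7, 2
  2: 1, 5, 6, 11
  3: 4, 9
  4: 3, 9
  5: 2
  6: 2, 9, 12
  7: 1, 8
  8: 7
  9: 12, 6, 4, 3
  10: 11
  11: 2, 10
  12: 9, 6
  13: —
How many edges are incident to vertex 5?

Neighbors of 5: 2.

1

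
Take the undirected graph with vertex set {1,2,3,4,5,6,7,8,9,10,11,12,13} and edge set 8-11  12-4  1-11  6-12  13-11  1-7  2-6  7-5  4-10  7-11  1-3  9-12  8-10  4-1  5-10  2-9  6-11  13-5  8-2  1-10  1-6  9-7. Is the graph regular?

No

Degrees: 1:6, 2:3, 3:1, 4:3, 5:3, 6:4, 7:4, 8:3, 9:3, 10:4, 11:5, 12:3, 13:2
Degrees are not all equal (e.g. deg(3)=1 but deg(1)=6); not regular.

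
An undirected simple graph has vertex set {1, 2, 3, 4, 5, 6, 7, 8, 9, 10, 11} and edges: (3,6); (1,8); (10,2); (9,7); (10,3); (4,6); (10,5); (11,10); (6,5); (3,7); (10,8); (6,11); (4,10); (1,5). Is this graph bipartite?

Partition the vertices as {2, 3, 4, 5, 8, 9, 11} vs {1, 6, 7, 10}. Each listed edge has one endpoint in each part, so the graph is bipartite.

Yes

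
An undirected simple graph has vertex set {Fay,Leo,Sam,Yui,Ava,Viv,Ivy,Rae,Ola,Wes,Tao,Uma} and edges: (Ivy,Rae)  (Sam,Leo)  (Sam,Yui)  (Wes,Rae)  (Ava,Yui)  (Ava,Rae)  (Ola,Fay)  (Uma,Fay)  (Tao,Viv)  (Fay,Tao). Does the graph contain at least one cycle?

No

The graph has 12 vertices, 10 edges, and 2 connected components.
Since 10 = 12 - 2, the graph is a forest and contains no cycle.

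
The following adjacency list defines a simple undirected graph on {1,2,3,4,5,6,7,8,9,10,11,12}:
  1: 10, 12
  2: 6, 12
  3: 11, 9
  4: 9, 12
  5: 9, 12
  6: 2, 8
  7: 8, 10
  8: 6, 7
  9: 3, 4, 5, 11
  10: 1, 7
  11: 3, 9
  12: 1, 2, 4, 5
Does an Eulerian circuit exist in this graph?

Yes

Degrees: 1:2, 2:2, 3:2, 4:2, 5:2, 6:2, 7:2, 8:2, 9:4, 10:2, 11:2, 12:4
Every vertex has even degree and the edges form a single connected piece, so an Eulerian circuit exists.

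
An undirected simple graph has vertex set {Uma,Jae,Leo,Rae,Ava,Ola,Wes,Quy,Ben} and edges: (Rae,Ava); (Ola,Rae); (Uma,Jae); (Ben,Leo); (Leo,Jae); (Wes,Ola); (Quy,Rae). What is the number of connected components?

Component: {Uma, Jae, Leo, Ben}
Component: {Rae, Ava, Ola, Wes, Quy}

2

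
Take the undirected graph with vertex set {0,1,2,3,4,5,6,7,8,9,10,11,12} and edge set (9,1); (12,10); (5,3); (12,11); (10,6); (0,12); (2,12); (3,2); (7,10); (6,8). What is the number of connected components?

Component: {4}
Component: {1, 9}
Component: {0, 2, 3, 5, 6, 7, 8, 10, 11, 12}

3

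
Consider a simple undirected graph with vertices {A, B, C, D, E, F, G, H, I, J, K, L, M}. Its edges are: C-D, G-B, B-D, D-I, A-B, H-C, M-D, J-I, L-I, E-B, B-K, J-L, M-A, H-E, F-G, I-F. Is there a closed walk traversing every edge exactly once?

No

Degrees: A:2, B:5, C:2, D:4, E:2, F:2, G:2, H:2, I:4, J:2, K:1, L:2, M:2
Vertices with odd degree: B, K. An Eulerian circuit requires all degrees even.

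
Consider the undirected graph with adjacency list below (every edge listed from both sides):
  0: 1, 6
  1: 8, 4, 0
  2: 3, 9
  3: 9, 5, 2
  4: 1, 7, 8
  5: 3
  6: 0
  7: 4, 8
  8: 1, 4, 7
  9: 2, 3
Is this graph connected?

No

Component: {2, 3, 5, 9}
Component: {0, 1, 4, 6, 7, 8}
No edge joins these 2 groups, so the graph is disconnected.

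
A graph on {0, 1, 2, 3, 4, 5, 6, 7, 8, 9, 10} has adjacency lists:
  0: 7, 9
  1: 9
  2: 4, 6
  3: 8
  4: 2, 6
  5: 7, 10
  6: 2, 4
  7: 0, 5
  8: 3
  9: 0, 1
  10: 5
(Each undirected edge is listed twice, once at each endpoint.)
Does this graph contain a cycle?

Yes

|V| = 11, |E| = 9, number of components = 3.
One cycle is 2-4-6-2.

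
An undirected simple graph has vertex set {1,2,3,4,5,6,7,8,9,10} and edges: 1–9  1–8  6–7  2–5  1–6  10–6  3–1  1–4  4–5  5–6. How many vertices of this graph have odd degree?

Degrees: 1:5, 2:1, 3:1, 4:2, 5:3, 6:4, 7:1, 8:1, 9:1, 10:1
Odd-degree vertices: 1, 2, 3, 5, 7, 8, 9, 10.

8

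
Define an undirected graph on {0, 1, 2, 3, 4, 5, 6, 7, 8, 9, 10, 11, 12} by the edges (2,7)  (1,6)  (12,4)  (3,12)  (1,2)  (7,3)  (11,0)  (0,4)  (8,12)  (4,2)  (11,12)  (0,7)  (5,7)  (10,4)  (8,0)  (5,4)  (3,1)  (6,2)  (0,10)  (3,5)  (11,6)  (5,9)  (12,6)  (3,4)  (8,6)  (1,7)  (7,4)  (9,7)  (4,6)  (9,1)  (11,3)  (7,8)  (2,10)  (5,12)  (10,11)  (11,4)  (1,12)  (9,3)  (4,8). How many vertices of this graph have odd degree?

Degrees: 0:5, 1:6, 2:5, 3:7, 4:10, 5:5, 6:6, 7:8, 8:5, 9:4, 10:4, 11:6, 12:7
Odd-degree vertices: 0, 2, 3, 5, 8, 12.

6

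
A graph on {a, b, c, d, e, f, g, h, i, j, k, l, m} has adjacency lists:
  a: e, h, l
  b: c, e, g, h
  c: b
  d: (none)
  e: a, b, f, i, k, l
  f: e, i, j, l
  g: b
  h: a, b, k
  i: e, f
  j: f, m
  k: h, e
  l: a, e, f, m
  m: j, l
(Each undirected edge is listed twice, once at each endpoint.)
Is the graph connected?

Component: {d}
Component: {a, b, c, e, f, g, h, i, j, k, l, m}
There are 2 separate components, so the graph is not connected.

No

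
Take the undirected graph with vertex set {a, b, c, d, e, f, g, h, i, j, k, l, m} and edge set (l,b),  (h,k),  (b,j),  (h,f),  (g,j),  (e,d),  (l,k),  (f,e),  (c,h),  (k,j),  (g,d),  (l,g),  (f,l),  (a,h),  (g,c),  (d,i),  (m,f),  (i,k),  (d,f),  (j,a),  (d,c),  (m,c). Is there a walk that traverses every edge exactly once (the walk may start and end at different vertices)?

Degrees: a:2, b:2, c:4, d:5, e:2, f:5, g:4, h:4, i:2, j:4, k:4, l:4, m:2
Odd-degree vertices: d, f (2 total).
The non-isolated vertices are connected and exactly 2 have odd degree, so an Eulerian trail exists (from d to f).

Yes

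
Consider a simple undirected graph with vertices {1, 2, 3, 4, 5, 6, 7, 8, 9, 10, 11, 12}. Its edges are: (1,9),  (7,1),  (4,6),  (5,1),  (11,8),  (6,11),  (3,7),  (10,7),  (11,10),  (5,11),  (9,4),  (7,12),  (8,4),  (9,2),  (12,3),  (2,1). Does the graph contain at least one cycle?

The graph has 12 vertices, 16 edges, and 1 connected component.
Since 16 > 12 - 1, a cycle must exist; for instance 1-5-11-6-4-9-1.

Yes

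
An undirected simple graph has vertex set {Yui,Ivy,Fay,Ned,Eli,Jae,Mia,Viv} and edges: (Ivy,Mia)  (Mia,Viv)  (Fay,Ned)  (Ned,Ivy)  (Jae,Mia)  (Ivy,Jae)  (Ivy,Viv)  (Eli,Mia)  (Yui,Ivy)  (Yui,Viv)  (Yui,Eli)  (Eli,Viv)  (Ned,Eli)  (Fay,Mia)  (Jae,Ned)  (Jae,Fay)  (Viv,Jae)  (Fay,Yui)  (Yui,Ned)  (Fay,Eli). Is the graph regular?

Degrees: Yui:5, Ivy:5, Fay:5, Ned:5, Eli:5, Jae:5, Mia:5, Viv:5
All degrees equal 5; the graph is regular.

Yes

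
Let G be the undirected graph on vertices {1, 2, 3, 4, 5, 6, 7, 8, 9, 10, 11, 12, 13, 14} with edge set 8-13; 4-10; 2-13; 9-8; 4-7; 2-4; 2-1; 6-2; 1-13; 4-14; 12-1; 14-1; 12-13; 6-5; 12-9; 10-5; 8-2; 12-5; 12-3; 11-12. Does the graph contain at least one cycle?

Yes

|V| = 14, |E| = 20, number of components = 1.
One cycle is 1-2-13-1.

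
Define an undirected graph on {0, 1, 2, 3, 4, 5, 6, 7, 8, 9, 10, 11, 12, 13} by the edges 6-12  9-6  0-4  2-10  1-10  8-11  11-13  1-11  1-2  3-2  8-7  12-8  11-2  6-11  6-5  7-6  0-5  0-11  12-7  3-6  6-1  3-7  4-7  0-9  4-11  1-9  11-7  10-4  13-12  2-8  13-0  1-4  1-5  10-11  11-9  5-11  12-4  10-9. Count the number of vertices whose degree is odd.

10

Degrees: 0:5, 1:7, 2:5, 3:3, 4:6, 5:4, 6:7, 7:6, 8:4, 9:5, 10:5, 11:11, 12:5, 13:3
Odd-degree vertices: 0, 1, 2, 3, 6, 9, 10, 11, 12, 13.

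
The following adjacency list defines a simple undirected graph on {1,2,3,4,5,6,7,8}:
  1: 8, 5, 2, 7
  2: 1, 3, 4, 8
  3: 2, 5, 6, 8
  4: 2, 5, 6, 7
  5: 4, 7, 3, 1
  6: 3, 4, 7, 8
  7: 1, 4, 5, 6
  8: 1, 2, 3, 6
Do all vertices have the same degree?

Degrees: 1:4, 2:4, 3:4, 4:4, 5:4, 6:4, 7:4, 8:4
Every vertex has degree 4, so the graph is 4-regular.

Yes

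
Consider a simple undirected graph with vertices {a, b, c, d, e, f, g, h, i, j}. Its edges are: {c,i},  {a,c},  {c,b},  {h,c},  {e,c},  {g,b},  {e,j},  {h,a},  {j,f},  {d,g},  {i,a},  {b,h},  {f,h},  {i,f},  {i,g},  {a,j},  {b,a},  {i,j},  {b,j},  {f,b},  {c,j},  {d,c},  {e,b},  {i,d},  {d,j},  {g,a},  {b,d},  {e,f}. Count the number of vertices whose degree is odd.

Degrees: a:6, b:8, c:7, d:5, e:4, f:5, g:4, h:4, i:6, j:7
Odd-degree vertices: c, d, f, j.

4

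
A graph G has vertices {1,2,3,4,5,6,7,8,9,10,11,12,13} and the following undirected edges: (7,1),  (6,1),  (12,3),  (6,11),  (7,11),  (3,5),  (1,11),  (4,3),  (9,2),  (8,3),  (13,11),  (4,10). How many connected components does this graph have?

3

Component: {2, 9}
Component: {1, 6, 7, 11, 13}
Component: {3, 4, 5, 8, 10, 12}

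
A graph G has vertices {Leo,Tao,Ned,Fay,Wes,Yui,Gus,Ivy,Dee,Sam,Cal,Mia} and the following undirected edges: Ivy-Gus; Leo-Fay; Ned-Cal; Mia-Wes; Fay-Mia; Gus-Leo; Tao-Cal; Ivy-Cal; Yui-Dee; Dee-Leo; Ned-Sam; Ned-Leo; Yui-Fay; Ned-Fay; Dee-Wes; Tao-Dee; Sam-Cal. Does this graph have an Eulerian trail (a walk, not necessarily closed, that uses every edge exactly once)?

Degrees: Leo:4, Tao:2, Ned:4, Fay:4, Wes:2, Yui:2, Gus:2, Ivy:2, Dee:4, Sam:2, Cal:4, Mia:2
Odd-degree vertices: none (0 total).
With 0 odd-degree vertices and all edges in one connected piece, an Eulerian trail exists.

Yes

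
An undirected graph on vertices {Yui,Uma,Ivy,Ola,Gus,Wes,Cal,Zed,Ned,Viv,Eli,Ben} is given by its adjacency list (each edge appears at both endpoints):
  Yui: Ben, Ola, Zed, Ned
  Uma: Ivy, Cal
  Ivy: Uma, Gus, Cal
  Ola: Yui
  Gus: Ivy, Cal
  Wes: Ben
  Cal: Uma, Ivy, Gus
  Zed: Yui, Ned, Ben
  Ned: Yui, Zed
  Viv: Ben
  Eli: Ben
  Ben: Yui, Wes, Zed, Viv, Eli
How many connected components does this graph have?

Component: {Uma, Ivy, Gus, Cal}
Component: {Yui, Ola, Wes, Zed, Ned, Viv, Eli, Ben}

2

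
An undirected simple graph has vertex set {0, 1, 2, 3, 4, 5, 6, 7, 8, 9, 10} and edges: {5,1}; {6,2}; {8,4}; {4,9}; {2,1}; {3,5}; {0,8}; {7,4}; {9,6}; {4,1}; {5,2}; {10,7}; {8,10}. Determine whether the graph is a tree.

|V| = 11, |E| = 13.
Connected but with 13 > 10 edges, so it has a cycle and is not a tree.

No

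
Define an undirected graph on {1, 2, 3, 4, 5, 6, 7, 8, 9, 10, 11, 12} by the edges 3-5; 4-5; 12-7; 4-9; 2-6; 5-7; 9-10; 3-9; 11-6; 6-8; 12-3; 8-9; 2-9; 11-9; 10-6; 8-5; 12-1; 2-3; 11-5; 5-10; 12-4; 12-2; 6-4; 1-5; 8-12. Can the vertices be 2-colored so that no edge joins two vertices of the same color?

No

The cycle 3-2-12-3 has length 3, which is odd, so the graph is not bipartite.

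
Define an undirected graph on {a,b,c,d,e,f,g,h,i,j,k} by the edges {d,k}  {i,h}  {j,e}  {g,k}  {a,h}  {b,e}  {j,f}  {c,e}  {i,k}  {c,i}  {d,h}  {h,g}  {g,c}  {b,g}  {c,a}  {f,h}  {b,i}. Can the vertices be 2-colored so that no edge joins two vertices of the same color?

Yes

Partition the vertices as {b, c, h, j, k} vs {a, d, e, f, g, i}. Each listed edge has one endpoint in each part, so the graph is bipartite.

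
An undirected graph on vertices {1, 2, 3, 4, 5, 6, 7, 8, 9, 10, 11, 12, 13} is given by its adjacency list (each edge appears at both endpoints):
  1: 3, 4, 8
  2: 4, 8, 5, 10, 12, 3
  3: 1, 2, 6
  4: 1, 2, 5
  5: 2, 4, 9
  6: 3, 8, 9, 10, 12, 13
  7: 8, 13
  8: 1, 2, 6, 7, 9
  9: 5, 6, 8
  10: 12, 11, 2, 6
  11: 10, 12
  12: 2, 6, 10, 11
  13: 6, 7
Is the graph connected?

Starting from 1 and exploring outward reaches every vertex (1, 4, 3, 8, 2, 5, 6, 7, 9, 10, 12, 13, 11); the graph is connected.

Yes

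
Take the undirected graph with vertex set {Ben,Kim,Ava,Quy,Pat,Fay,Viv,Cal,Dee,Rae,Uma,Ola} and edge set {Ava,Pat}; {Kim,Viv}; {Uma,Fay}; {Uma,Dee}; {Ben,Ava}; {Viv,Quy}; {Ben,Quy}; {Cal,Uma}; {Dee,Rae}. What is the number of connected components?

3

Component: {Ola}
Component: {Fay, Cal, Dee, Rae, Uma}
Component: {Ben, Kim, Ava, Quy, Pat, Viv}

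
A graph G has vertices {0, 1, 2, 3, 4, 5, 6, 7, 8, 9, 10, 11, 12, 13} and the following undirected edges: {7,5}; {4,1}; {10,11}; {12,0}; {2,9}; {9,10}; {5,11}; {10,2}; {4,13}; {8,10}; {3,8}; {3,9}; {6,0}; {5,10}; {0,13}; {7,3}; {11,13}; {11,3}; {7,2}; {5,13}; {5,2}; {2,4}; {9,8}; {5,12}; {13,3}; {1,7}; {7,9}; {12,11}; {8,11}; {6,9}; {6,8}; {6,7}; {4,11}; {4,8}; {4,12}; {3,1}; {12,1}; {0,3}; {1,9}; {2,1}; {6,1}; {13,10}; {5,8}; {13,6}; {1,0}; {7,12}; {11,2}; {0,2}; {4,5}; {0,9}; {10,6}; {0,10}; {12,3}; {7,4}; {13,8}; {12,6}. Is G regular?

Yes

Degrees: 0:8, 1:8, 2:8, 3:8, 4:8, 5:8, 6:8, 7:8, 8:8, 9:8, 10:8, 11:8, 12:8, 13:8
Every vertex has degree 8, so the graph is 8-regular.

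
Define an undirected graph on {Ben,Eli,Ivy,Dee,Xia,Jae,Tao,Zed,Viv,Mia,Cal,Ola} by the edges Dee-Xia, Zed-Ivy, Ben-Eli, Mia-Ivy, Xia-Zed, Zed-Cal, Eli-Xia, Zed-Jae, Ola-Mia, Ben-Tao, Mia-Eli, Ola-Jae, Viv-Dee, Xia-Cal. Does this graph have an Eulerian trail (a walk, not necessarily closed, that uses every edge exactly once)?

No

Degrees: Ben:2, Eli:3, Ivy:2, Dee:2, Xia:4, Jae:2, Tao:1, Zed:4, Viv:1, Mia:3, Cal:2, Ola:2
Odd-degree vertices: Eli, Tao, Viv, Mia (4 total).
An Eulerian trail requires 0 or 2 odd-degree vertices; here there are 4.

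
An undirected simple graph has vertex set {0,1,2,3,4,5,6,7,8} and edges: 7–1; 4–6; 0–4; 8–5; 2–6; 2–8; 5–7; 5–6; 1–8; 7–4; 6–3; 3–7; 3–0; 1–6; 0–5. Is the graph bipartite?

Color {1, 2, 3, 4, 5} black and {0, 6, 7, 8} white. No edge joins two same-colored vertices, so the graph is bipartite.

Yes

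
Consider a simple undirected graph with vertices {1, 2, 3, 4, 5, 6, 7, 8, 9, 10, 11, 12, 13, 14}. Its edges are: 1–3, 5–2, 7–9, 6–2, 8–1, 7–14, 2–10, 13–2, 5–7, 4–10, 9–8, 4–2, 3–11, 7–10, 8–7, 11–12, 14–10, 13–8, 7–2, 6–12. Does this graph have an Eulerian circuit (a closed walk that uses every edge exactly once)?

Yes

Degrees: 1:2, 2:6, 3:2, 4:2, 5:2, 6:2, 7:6, 8:4, 9:2, 10:4, 11:2, 12:2, 13:2, 14:2
All degrees are even and the non-isolated vertices are connected — an Eulerian circuit exists.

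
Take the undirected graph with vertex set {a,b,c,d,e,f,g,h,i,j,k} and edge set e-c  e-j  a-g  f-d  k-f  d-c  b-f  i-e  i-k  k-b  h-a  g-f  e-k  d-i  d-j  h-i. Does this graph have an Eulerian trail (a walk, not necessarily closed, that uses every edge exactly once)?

Degrees: a:2, b:2, c:2, d:4, e:4, f:4, g:2, h:2, i:4, j:2, k:4
Odd-degree vertices: none (0 total).
The non-isolated vertices are connected and exactly 0 have odd degree, so an Eulerian trail exists.

Yes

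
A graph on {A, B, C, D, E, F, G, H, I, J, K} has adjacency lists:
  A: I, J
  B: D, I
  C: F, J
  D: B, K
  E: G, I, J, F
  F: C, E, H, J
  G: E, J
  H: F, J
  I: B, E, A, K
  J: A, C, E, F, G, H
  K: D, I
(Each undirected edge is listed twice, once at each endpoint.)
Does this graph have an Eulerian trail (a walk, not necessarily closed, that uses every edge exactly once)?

Yes

Degrees: A:2, B:2, C:2, D:2, E:4, F:4, G:2, H:2, I:4, J:6, K:2
Odd-degree vertices: none (0 total).
The non-isolated vertices are connected and exactly 0 have odd degree, so an Eulerian trail exists.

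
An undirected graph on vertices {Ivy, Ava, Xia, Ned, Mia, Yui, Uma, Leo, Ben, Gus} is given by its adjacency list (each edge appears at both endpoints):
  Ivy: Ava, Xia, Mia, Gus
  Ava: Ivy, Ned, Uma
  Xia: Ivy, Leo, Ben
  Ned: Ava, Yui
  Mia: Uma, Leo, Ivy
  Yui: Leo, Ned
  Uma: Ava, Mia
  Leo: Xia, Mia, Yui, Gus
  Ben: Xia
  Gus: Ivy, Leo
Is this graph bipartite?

Yes

Color {Ava, Xia, Mia, Yui, Gus} black and {Ivy, Ned, Uma, Leo, Ben} white. No edge joins two same-colored vertices, so the graph is bipartite.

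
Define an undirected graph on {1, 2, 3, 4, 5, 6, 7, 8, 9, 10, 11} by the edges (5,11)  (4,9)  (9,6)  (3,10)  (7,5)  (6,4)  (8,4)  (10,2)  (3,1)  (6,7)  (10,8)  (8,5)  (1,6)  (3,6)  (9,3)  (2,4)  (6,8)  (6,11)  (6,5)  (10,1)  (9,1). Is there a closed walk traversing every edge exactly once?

Degrees: 1:4, 2:2, 3:4, 4:4, 5:4, 6:8, 7:2, 8:4, 9:4, 10:4, 11:2
All degrees are even and the non-isolated vertices are connected — an Eulerian circuit exists.

Yes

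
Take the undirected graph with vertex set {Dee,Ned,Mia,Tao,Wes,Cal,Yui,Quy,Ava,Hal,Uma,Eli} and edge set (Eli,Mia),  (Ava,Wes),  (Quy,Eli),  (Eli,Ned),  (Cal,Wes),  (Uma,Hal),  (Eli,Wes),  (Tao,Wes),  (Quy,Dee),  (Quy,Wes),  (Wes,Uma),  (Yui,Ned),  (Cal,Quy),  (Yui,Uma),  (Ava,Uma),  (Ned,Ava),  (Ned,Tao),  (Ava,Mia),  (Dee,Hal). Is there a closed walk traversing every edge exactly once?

Degrees: Dee:2, Ned:4, Mia:2, Tao:2, Wes:6, Cal:2, Yui:2, Quy:4, Ava:4, Hal:2, Uma:4, Eli:4
All degrees are even and the non-isolated vertices are connected — an Eulerian circuit exists.

Yes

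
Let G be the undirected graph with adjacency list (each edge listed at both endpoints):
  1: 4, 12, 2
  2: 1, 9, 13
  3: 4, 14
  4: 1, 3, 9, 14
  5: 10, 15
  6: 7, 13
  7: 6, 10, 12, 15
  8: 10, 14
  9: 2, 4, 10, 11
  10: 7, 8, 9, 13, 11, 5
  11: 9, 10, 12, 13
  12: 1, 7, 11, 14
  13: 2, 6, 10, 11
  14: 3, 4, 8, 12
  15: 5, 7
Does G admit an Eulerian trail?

Yes

Degrees: 1:3, 2:3, 3:2, 4:4, 5:2, 6:2, 7:4, 8:2, 9:4, 10:6, 11:4, 12:4, 13:4, 14:4, 15:2
Odd-degree vertices: 1, 2 (2 total).
With 2 odd-degree vertices and all edges in one connected piece, an Eulerian trail exists (from 1 to 2).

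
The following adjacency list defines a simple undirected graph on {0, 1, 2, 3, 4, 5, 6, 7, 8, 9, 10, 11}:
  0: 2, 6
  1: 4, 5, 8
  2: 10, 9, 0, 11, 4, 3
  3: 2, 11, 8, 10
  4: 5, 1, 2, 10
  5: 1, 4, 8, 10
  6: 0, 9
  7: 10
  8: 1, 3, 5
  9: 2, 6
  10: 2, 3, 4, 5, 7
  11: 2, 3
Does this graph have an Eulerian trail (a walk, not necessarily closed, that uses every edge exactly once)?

No

Degrees: 0:2, 1:3, 2:6, 3:4, 4:4, 5:4, 6:2, 7:1, 8:3, 9:2, 10:5, 11:2
Odd-degree vertices: 1, 7, 8, 10 (4 total).
With 4 odd-degree vertices (more than two), no single trail can use every edge.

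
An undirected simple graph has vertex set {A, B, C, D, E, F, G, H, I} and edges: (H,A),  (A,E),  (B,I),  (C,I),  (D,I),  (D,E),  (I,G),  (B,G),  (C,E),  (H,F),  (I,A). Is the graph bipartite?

No

The cycle B-G-I-B has length 3, which is odd, so the graph is not bipartite.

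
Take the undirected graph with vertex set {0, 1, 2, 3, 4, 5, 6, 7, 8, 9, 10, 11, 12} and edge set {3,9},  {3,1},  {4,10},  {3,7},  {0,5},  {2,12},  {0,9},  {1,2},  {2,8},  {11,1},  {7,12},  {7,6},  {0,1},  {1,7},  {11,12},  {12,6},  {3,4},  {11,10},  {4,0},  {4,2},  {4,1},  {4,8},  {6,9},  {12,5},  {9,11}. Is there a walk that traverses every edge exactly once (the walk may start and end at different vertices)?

Degrees: 0:4, 1:6, 2:4, 3:4, 4:6, 5:2, 6:3, 7:4, 8:2, 9:4, 10:2, 11:4, 12:5
Odd-degree vertices: 6, 12 (2 total).
The non-isolated vertices are connected and exactly 2 have odd degree, so an Eulerian trail exists (from 6 to 12).

Yes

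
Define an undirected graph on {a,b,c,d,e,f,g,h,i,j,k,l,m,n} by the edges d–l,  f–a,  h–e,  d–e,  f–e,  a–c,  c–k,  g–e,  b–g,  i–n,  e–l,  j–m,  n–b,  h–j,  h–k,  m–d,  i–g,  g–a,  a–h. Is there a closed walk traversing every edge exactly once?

Degrees: a:4, b:2, c:2, d:3, e:5, f:2, g:4, h:4, i:2, j:2, k:2, l:2, m:2, n:2
d, e have odd degree; an Eulerian circuit needs every degree to be even, so none exists.

No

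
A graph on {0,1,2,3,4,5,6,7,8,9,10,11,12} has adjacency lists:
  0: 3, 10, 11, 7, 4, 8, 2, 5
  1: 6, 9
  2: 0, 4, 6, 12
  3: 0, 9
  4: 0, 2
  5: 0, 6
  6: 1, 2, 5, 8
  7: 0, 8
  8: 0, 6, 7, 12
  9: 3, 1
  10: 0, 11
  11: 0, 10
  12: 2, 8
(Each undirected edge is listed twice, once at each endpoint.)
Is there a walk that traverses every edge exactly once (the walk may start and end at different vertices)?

Degrees: 0:8, 1:2, 2:4, 3:2, 4:2, 5:2, 6:4, 7:2, 8:4, 9:2, 10:2, 11:2, 12:2
Odd-degree vertices: none (0 total).
The non-isolated vertices are connected and exactly 0 have odd degree, so an Eulerian trail exists.

Yes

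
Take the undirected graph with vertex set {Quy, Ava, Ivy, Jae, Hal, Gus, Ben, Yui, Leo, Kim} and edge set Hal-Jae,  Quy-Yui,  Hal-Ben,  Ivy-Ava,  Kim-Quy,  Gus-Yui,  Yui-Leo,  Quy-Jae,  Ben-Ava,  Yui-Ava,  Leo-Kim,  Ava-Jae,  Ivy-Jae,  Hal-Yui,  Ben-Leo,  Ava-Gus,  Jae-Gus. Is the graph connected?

Starting from Quy and exploring outward reaches every vertex (Quy, Jae, Kim, Yui, Ivy, Hal, Gus, Ava, Leo, Ben); the graph is connected.

Yes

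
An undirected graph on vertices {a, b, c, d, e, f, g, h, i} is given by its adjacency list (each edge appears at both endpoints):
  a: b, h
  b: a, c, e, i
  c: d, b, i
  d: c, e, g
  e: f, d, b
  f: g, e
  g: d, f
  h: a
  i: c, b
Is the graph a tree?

No

The graph has 9 vertices and 11 edges.
Connected but with 11 > 8 edges, so it has a cycle and is not a tree.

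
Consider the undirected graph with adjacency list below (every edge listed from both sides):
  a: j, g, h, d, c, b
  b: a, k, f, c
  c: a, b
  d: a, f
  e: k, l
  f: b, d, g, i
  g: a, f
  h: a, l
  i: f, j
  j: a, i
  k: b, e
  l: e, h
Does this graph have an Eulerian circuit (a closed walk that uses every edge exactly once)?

Yes

Degrees: a:6, b:4, c:2, d:2, e:2, f:4, g:2, h:2, i:2, j:2, k:2, l:2
Every vertex has even degree and the edges form a single connected piece, so an Eulerian circuit exists.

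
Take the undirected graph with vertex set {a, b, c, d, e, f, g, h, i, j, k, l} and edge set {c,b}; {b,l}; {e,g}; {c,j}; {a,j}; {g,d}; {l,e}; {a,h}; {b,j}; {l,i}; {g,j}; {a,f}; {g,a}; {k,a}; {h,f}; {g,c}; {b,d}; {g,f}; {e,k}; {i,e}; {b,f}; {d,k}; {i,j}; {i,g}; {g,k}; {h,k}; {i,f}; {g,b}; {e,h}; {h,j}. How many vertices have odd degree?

10

Degrees: a:5, b:6, c:3, d:3, e:5, f:5, g:9, h:5, i:5, j:6, k:5, l:3
Odd-degree vertices: a, c, d, e, f, g, h, i, k, l.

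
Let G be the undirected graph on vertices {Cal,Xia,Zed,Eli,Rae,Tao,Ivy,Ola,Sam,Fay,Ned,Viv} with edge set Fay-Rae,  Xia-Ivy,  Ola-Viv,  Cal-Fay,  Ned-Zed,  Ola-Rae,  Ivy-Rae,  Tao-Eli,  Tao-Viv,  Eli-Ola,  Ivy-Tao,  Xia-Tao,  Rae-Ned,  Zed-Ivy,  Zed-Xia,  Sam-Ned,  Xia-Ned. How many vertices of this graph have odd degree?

Degrees: Cal:1, Xia:4, Zed:3, Eli:2, Rae:4, Tao:4, Ivy:4, Ola:3, Sam:1, Fay:2, Ned:4, Viv:2
Odd-degree vertices: Cal, Zed, Ola, Sam.

4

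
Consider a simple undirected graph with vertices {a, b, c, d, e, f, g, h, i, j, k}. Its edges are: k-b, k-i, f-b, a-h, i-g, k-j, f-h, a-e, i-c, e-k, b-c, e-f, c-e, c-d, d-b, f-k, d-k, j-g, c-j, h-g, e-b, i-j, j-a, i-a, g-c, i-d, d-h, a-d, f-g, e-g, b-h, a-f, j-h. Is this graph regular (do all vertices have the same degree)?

Degrees: a:6, b:6, c:6, d:6, e:6, f:6, g:6, h:6, i:6, j:6, k:6
Every vertex has degree 6, so the graph is 6-regular.

Yes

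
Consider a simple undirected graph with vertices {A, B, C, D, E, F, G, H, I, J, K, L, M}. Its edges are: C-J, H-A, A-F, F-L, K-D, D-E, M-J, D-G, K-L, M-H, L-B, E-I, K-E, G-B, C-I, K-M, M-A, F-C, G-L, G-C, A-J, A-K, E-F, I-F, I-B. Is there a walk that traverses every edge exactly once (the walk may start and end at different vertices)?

Degrees: A:5, B:3, C:4, D:3, E:4, F:5, G:4, H:2, I:4, J:3, K:5, L:4, M:4
Odd-degree vertices: A, B, D, F, J, K (6 total).
With 6 odd-degree vertices (more than two), no single trail can use every edge.

No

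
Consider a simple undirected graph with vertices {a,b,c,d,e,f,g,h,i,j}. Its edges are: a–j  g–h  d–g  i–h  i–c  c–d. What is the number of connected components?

Component: {b}
Component: {e}
Component: {f}
Component: {a, j}
Component: {c, d, g, h, i}

5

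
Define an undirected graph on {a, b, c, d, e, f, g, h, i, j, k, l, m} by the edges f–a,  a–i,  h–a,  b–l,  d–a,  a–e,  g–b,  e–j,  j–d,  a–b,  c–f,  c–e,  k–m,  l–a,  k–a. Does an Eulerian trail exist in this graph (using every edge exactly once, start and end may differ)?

No

Degrees: a:8, b:3, c:2, d:2, e:3, f:2, g:1, h:1, i:1, j:2, k:2, l:2, m:1
Odd-degree vertices: b, e, g, h, i, m (6 total).
An Eulerian trail requires 0 or 2 odd-degree vertices; here there are 6.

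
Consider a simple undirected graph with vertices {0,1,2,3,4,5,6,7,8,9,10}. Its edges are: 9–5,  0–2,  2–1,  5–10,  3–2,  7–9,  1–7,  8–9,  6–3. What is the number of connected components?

Component: {4}
Component: {0, 1, 2, 3, 5, 6, 7, 8, 9, 10}

2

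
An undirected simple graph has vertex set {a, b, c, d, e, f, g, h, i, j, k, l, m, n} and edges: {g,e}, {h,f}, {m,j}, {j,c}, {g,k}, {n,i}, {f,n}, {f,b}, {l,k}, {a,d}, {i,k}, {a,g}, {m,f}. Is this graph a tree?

The graph has 14 vertices and 13 edges.
It is connected with exactly 13 edges, hence acyclic — it is a tree.

Yes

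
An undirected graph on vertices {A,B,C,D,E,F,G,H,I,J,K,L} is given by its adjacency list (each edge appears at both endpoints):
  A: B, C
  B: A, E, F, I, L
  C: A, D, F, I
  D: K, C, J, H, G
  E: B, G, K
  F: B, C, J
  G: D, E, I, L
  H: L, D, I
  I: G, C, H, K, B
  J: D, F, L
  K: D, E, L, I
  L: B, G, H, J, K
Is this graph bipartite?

Color {B, C, G, H, J, K} black and {A, D, E, F, I, L} white. No edge joins two same-colored vertices, so the graph is bipartite.

Yes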